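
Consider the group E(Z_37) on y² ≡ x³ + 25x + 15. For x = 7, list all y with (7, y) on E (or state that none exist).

x³ + 25x + 15 = 533 ≡ 15 (mod 37).
15 is a non-residue mod 37; no y exists.

none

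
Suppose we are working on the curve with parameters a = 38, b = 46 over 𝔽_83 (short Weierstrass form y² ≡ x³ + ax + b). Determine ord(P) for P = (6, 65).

10

2P: tangent at (6, 65): λ = (3·6² + 38)/(2·65) ≡ 63/47. 47⁻¹ ≡ 53 (mod 83), so λ ≡ 63·53 ≡ 19.
  x = λ² - 6 - 6 = 361 - 12 ≡ 17; y = λ·(6 - 17) - 65 ≡ 58. → (17, 58)
3P: (17, 58) + (6, 65). λ = (65 - 58)/(6 - 17) ≡ 7/72 mod 83. 72⁻¹ ≡ 15 (mod 83), so λ ≡ 22.
  x = λ² - 17 - 6 = 484 - 23 ≡ 46; y = λ·(17 - 46) - 58 ≡ 51. → (46, 51)
4P: (46, 51) + (6, 65). λ = (65 - 51)/(6 - 46) ≡ 14/43 mod 83. 43⁻¹ ≡ 56 (mod 83) since 43·56 = 2408 ≡ 1, so λ ≡ 37.
  x = λ² - 46 - 6 = 1369 - 52 ≡ 72; y = λ·(46 - 72) - 51 ≡ 66. → (72, 66)
5P: (72, 66) + (6, 65). λ = (65 - 66)/(6 - 72) ≡ 82/17 mod 83. 17⁻¹ ≡ 44 (mod 83) since 17·44 = 748 ≡ 1, so λ ≡ 39.
  x = λ² - 72 - 6 = 1521 - 78 ≡ 32; y = λ·(72 - 32) - 66 ≡ 0. → (32, 0)
6P: (32, 0) + (6, 65). λ = (65 - 0)/(6 - 32) ≡ 65/57 mod 83. 57⁻¹ ≡ 67 (mod 83), so λ ≡ 39.
  x = λ² - 32 - 6 = 1521 - 38 ≡ 72; y = λ·(32 - 72) - 0 ≡ 17. → (72, 17)
7P: (72, 17) + (6, 65). λ = (65 - 17)/(6 - 72) ≡ 48/17 mod 83. 17⁻¹ ≡ 44 (mod 83) since 17·44 = 748 ≡ 1, so λ ≡ 37.
  x = λ² - 72 - 6 = 1369 - 78 ≡ 46; y = λ·(72 - 46) - 17 ≡ 32. → (46, 32)
8P: (46, 32) + (6, 65). λ = (65 - 32)/(6 - 46) ≡ 33/43 mod 83. 43⁻¹ ≡ 56 (mod 83), so λ ≡ 22.
  x = λ² - 46 - 6 = 484 - 52 ≡ 17; y = λ·(46 - 17) - 32 ≡ 25. → (17, 25)
9P: (17, 25) + (6, 65). λ = (65 - 25)/(6 - 17) ≡ 40/72 mod 83. 72⁻¹ ≡ 15 (mod 83), so λ ≡ 19.
  x = λ² - 17 - 6 = 361 - 23 ≡ 6; y = λ·(17 - 6) - 25 ≡ 18. → (6, 18)
10P: (6, 18) + (6, 65): same x and y₁ ≡ -y₂, so the sum is the point at infinity.
10P = the point at infinity, so the order is 10.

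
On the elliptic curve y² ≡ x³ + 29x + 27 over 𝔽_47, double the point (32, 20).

(7, 44)

tangent at (32, 20): λ = (3·32² + 29)/(2·20) ≡ 46/40. 40⁻¹ ≡ 20 (mod 47), so λ ≡ 46·20 ≡ 27.
  x = λ² - 32 - 32 = 729 - 64 ≡ 7; y = λ·(32 - 7) - 20 ≡ 44. → (7, 44)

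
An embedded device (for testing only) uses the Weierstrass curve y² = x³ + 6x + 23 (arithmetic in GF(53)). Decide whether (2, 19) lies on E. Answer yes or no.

y² = 19² ≡ 43; x³ + 6x + 23 = 43 ≡ 43 (mod 53). 43 = 43.

yes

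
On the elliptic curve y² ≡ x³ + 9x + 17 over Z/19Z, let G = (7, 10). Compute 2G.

tangent at (7, 10): λ = (3·7² + 9)/(2·10) ≡ 4/1. 1⁻¹ ≡ 1 (mod 19) since 1·1 = 1 ≡ 1, so λ ≡ 4·1 ≡ 4.
  x = λ² - 7 - 7 = 16 - 14 ≡ 2; y = λ·(7 - 2) - 10 ≡ 10. → (2, 10)

(2, 10)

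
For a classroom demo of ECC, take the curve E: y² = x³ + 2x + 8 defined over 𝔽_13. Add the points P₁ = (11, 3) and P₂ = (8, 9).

(11, 10)

(11, 3) + (8, 9). λ = (9 - 3)/(8 - 11) ≡ 6/10 mod 13. 10⁻¹ ≡ 4 (mod 13), so λ ≡ 11.
  x = λ² - 11 - 8 = 121 - 19 ≡ 11; y = λ·(11 - 11) - 3 ≡ 10. → (11, 10)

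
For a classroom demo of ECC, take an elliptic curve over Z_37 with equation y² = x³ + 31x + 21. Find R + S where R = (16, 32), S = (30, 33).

(18, 26)

(16, 32) + (30, 33). λ = (33 - 32)/(30 - 16) ≡ 1/14 mod 37. 14⁻¹ ≡ 8 (mod 37), so λ ≡ 8.
  x = λ² - 16 - 30 = 64 - 46 ≡ 18; y = λ·(16 - 18) - 32 ≡ 26. → (18, 26)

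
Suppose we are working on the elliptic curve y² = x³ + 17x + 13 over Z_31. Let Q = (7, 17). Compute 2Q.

(26, 19)

tangent at (7, 17): λ = (3·7² + 17)/(2·17) ≡ 9/3. 3⁻¹ ≡ 21 (mod 31), so λ ≡ 9·21 ≡ 3.
  x = λ² - 7 - 7 = 9 - 14 ≡ 26; y = λ·(7 - 26) - 17 ≡ 19. → (26, 19)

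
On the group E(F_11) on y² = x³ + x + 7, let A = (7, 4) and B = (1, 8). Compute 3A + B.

First 3A:
Repeated addition: build up to 3A.
2A: tangent at (7, 4): λ = (3·7² + 1)/(2·4) ≡ 5/8. 8⁻¹ ≡ 7 (mod 11), so λ ≡ 5·7 ≡ 2.
  x = λ² - 7 - 7 = 4 - 14 ≡ 1; y = λ·(7 - 1) - 4 ≡ 8. → (1, 8)
3A: (1, 8) + (7, 4). λ = (4 - 8)/(7 - 1) ≡ 7/6 mod 11. 6⁻¹ ≡ 2 (mod 11) since 6·2 = 12 ≡ 1, so λ ≡ 3.
  x = λ² - 1 - 7 = 9 - 8 ≡ 1; y = λ·(1 - 1) - 8 ≡ 3. → (1, 3)
3A = (1, 3).
Finally 3A + B:
(1, 3) + (1, 8): same x and y₁ ≡ -y₂, so the sum is ∞.

O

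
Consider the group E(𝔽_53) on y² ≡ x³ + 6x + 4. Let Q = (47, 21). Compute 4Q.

(41, 35)

Double-and-add on 4 = (100)₂. Start with Q = (47, 21) for the leading 1-bit.
double: tangent at (47, 21): λ = (3·47² + 6)/(2·21) ≡ 8/42. 42⁻¹ ≡ 24 (mod 53) since 42·24 = 1008 ≡ 1, so λ ≡ 8·24 ≡ 33.
  x = λ² - 47 - 47 = 1089 - 94 ≡ 41; y = λ·(47 - 41) - 21 ≡ 18. → (41, 18)
double: tangent at (41, 18): λ = (3·41² + 6)/(2·18) ≡ 14/36. 36⁻¹ ≡ 28 (mod 53), so λ ≡ 14·28 ≡ 21.
  x = λ² - 41 - 41 = 441 - 82 ≡ 41; y = λ·(41 - 41) - 18 ≡ 35. → (41, 35)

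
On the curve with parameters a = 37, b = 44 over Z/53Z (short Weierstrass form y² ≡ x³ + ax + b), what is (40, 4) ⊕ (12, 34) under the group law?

(30, 8)

(40, 4) + (12, 34). λ = (34 - 4)/(12 - 40) ≡ 30/25 mod 53. 25⁻¹ ≡ 17 (mod 53), so λ ≡ 33.
  x = λ² - 40 - 12 = 1089 - 52 ≡ 30; y = λ·(40 - 30) - 4 ≡ 8. → (30, 8)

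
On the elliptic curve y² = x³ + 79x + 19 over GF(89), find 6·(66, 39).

Write Q = (66, 39).
Repeated addition: build up to 6Q.
2Q: tangent at (66, 39): λ = (3·66² + 79)/(2·39) ≡ 64/78. 78⁻¹ ≡ 8 (mod 89), so λ ≡ 64·8 ≡ 67.
  x = λ² - 66 - 66 = 4489 - 132 ≡ 85; y = λ·(66 - 85) - 39 ≡ 23. → (85, 23)
3Q: (85, 23) + (66, 39). λ = (39 - 23)/(66 - 85) ≡ 16/70 mod 89. 70⁻¹ ≡ 14 (mod 89) since 70·14 = 980 ≡ 1, so λ ≡ 46.
  x = λ² - 85 - 66 = 2116 - 151 ≡ 7; y = λ·(85 - 7) - 23 ≡ 5. → (7, 5)
4Q: (7, 5) + (66, 39). λ = (39 - 5)/(66 - 7) ≡ 34/59 mod 89. 59⁻¹ ≡ 86 (mod 89) since 59·86 = 5074 ≡ 1, so λ ≡ 76.
  x = λ² - 7 - 66 = 5776 - 73 ≡ 7; y = λ·(7 - 7) - 5 ≡ 84. → (7, 84)
5Q: (7, 84) + (66, 39). λ = (39 - 84)/(66 - 7) ≡ 44/59 mod 89. 59⁻¹ ≡ 86 (mod 89), so λ ≡ 46.
  x = λ² - 7 - 66 = 2116 - 73 ≡ 85; y = λ·(7 - 85) - 84 ≡ 66. → (85, 66)
6Q: (85, 66) + (66, 39). λ = (39 - 66)/(66 - 85) ≡ 62/70 mod 89. 70⁻¹ ≡ 14 (mod 89), so λ ≡ 67.
  x = λ² - 85 - 66 = 4489 - 151 ≡ 66; y = λ·(85 - 66) - 66 ≡ 50. → (66, 50)

(66, 50)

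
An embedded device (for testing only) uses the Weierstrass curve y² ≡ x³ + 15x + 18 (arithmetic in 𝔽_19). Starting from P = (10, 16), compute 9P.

(12, 11)

Repeated addition: build up to 9P.
2P: tangent at (10, 16): λ = (3·10² + 15)/(2·16) ≡ 11/13. 13⁻¹ ≡ 3 (mod 19), so λ ≡ 11·3 ≡ 14.
  x = λ² - 10 - 10 = 196 - 20 ≡ 5; y = λ·(10 - 5) - 16 ≡ 16. → (5, 16)
3P: (5, 16) + (10, 16). λ = (16 - 16)/(10 - 5) ≡ 0/5 mod 19. 5⁻¹ ≡ 4 (mod 19), so λ ≡ 0.
  x = λ² - 5 - 10 = 0 - 15 ≡ 4; y = λ·(5 - 4) - 16 ≡ 3. → (4, 3)
4P: (4, 3) + (10, 16). λ = (16 - 3)/(10 - 4) ≡ 13/6 mod 19. 6⁻¹ ≡ 16 (mod 19) since 6·16 = 96 ≡ 1, so λ ≡ 18.
  x = λ² - 4 - 10 = 324 - 14 ≡ 6; y = λ·(4 - 6) - 3 ≡ 18. → (6, 18)
5P: (6, 18) + (10, 16). λ = (16 - 18)/(10 - 6) ≡ 17/4 mod 19. 4⁻¹ ≡ 5 (mod 19), so λ ≡ 9.
  x = λ² - 6 - 10 = 81 - 16 ≡ 8; y = λ·(6 - 8) - 18 ≡ 2. → (8, 2)
6P: (8, 2) + (10, 16). λ = (16 - 2)/(10 - 8) ≡ 14/2 mod 19. 2⁻¹ ≡ 10 (mod 19), so λ ≡ 7.
  x = λ² - 8 - 10 = 49 - 18 ≡ 12; y = λ·(8 - 12) - 2 ≡ 8. → (12, 8)
7P: (12, 8) + (10, 16). λ = (16 - 8)/(10 - 12) ≡ 8/17 mod 19. 17⁻¹ ≡ 9 (mod 19), so λ ≡ 15.
  x = λ² - 12 - 10 = 225 - 22 ≡ 13; y = λ·(12 - 13) - 8 ≡ 15. → (13, 15)
8P: (13, 15) + (10, 16). λ = (16 - 15)/(10 - 13) ≡ 1/16 mod 19. 16⁻¹ ≡ 6 (mod 19) since 16·6 = 96 ≡ 1, so λ ≡ 6.
  x = λ² - 13 - 10 = 36 - 23 ≡ 13; y = λ·(13 - 13) - 15 ≡ 4. → (13, 4)
9P: (13, 4) + (10, 16). λ = (16 - 4)/(10 - 13) ≡ 12/16 mod 19. 16⁻¹ ≡ 6 (mod 19), so λ ≡ 15.
  x = λ² - 13 - 10 = 225 - 23 ≡ 12; y = λ·(13 - 12) - 4 ≡ 11. → (12, 11)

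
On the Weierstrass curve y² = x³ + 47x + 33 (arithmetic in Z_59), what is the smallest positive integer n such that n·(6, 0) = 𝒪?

2

2P: (6, 0) + (6, 0): same x and y₁ ≡ -y₂, so the sum is 𝒪.
2P = 𝒪, so the order is 2.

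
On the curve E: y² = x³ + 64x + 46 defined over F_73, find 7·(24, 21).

Write G = (24, 21).
Double-and-add on 7 = (111)₂. Start with G = (24, 21) for the leading 1-bit.
double: tangent at (24, 21): λ = (3·24² + 64)/(2·21) ≡ 40/42. 42⁻¹ ≡ 40 (mod 73) since 42·40 = 1680 ≡ 1, so λ ≡ 40·40 ≡ 67.
  x = λ² - 24 - 24 = 4489 - 48 ≡ 61; y = λ·(24 - 61) - 21 ≡ 55. → (61, 55)
add G: (61, 55) + (24, 21). λ = (21 - 55)/(24 - 61) ≡ 39/36 mod 73. 36⁻¹ ≡ 71 (mod 73), so λ ≡ 68.
  x = λ² - 61 - 24 = 4624 - 85 ≡ 13; y = λ·(61 - 13) - 55 ≡ 70. → (13, 70)
double: tangent at (13, 70): λ = (3·13² + 64)/(2·70) ≡ 60/67. 67⁻¹ ≡ 12 (mod 73), so λ ≡ 60·12 ≡ 63.
  x = λ² - 13 - 13 = 3969 - 26 ≡ 1; y = λ·(13 - 1) - 70 ≡ 29. → (1, 29)
add G: (1, 29) + (24, 21). λ = (21 - 29)/(24 - 1) ≡ 65/23 mod 73. 23⁻¹ ≡ 54 (mod 73) since 23·54 = 1242 ≡ 1, so λ ≡ 6.
  x = λ² - 1 - 24 = 36 - 25 ≡ 11; y = λ·(1 - 11) - 29 ≡ 57. → (11, 57)

(11, 57)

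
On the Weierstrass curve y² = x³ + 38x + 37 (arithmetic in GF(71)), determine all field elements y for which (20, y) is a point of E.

x³ + 38x + 37 = 8797 ≡ 64 (mod 71).
Square roots of 64 mod 71: 8 and 63 (since 8² = 64 ≡ 64).

8, 63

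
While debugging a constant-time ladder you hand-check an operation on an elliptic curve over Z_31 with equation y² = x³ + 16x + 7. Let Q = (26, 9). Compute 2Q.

tangent at (26, 9): λ = (3·26² + 16)/(2·9) ≡ 29/18. 18⁻¹ ≡ 19 (mod 31) since 18·19 = 342 ≡ 1, so λ ≡ 29·19 ≡ 24.
  x = λ² - 26 - 26 = 576 - 52 ≡ 28; y = λ·(26 - 28) - 9 ≡ 5. → (28, 5)

(28, 5)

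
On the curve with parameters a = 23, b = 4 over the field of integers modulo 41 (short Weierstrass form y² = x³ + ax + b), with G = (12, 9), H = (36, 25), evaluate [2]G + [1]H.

(10, 2)

First 2G:
Repeated addition: build up to 2G.
2G: tangent at (12, 9): λ = (3·12² + 23)/(2·9) ≡ 4/18. 18⁻¹ ≡ 16 (mod 41), so λ ≡ 4·16 ≡ 23.
  x = λ² - 12 - 12 = 529 - 24 ≡ 13; y = λ·(12 - 13) - 9 ≡ 9. → (13, 9)
2G = (13, 9).
Finally 2G + H:
(13, 9) + (36, 25). λ = (25 - 9)/(36 - 13) ≡ 16/23 mod 41. 23⁻¹ ≡ 25 (mod 41), so λ ≡ 31.
  x = λ² - 13 - 36 = 961 - 49 ≡ 10; y = λ·(13 - 10) - 9 ≡ 2. → (10, 2)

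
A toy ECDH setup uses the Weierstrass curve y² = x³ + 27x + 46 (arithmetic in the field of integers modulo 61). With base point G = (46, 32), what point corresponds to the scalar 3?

Repeated addition: build up to 3G.
2G: tangent at (46, 32): λ = (3·46² + 27)/(2·32) ≡ 31/3. 3⁻¹ ≡ 41 (mod 61) since 3·41 = 123 ≡ 1, so λ ≡ 31·41 ≡ 51.
  x = λ² - 46 - 46 = 2601 - 92 ≡ 8; y = λ·(46 - 8) - 32 ≡ 15. → (8, 15)
3G: (8, 15) + (46, 32). λ = (32 - 15)/(46 - 8) ≡ 17/38 mod 61. 38⁻¹ ≡ 53 (mod 61) since 38·53 = 2014 ≡ 1, so λ ≡ 47.
  x = λ² - 8 - 46 = 2209 - 54 ≡ 20; y = λ·(8 - 20) - 15 ≡ 31. → (20, 31)

(20, 31)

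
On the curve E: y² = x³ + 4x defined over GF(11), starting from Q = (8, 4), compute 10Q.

(4, 5)

Repeated addition: build up to 10Q.
2Q: tangent at (8, 4): λ = (3·8² + 4)/(2·4) ≡ 9/8. 8⁻¹ ≡ 7 (mod 11), so λ ≡ 9·7 ≡ 8.
  x = λ² - 8 - 8 = 64 - 16 ≡ 4; y = λ·(8 - 4) - 4 ≡ 6. → (4, 6)
3Q: (4, 6) + (8, 4). λ = (4 - 6)/(8 - 4) ≡ 9/4 mod 11. 4⁻¹ ≡ 3 (mod 11), so λ ≡ 5.
  x = λ² - 4 - 8 = 25 - 12 ≡ 2; y = λ·(4 - 2) - 6 ≡ 4. → (2, 4)
4Q: (2, 4) + (8, 4). λ = (4 - 4)/(8 - 2) ≡ 0/6 mod 11. 6⁻¹ ≡ 2 (mod 11), so λ ≡ 0.
  x = λ² - 2 - 8 = 0 - 10 ≡ 1; y = λ·(2 - 1) - 4 ≡ 7. → (1, 7)
5Q: (1, 7) + (8, 4). λ = (4 - 7)/(8 - 1) ≡ 8/7 mod 11. 7⁻¹ ≡ 8 (mod 11), so λ ≡ 9.
  x = λ² - 1 - 8 = 81 - 9 ≡ 6; y = λ·(1 - 6) - 7 ≡ 3. → (6, 3)
6Q: (6, 3) + (8, 4). λ = (4 - 3)/(8 - 6) ≡ 1/2 mod 11. 2⁻¹ ≡ 6 (mod 11), so λ ≡ 6.
  x = λ² - 6 - 8 = 36 - 14 ≡ 0; y = λ·(6 - 0) - 3 ≡ 0. → (0, 0)
7Q: (0, 0) + (8, 4). λ = (4 - 0)/(8 - 0) ≡ 4/8 mod 11. 8⁻¹ ≡ 7 (mod 11), so λ ≡ 6.
  x = λ² - 0 - 8 = 36 - 8 ≡ 6; y = λ·(0 - 6) - 0 ≡ 8. → (6, 8)
8Q: (6, 8) + (8, 4). λ = (4 - 8)/(8 - 6) ≡ 7/2 mod 11. 2⁻¹ ≡ 6 (mod 11) since 2·6 = 12 ≡ 1, so λ ≡ 9.
  x = λ² - 6 - 8 = 81 - 14 ≡ 1; y = λ·(6 - 1) - 8 ≡ 4. → (1, 4)
9Q: (1, 4) + (8, 4). λ = (4 - 4)/(8 - 1) ≡ 0/7 mod 11. 7⁻¹ ≡ 8 (mod 11) since 7·8 = 56 ≡ 1, so λ ≡ 0.
  x = λ² - 1 - 8 = 0 - 9 ≡ 2; y = λ·(1 - 2) - 4 ≡ 7. → (2, 7)
10Q: (2, 7) + (8, 4). λ = (4 - 7)/(8 - 2) ≡ 8/6 mod 11. 6⁻¹ ≡ 2 (mod 11), so λ ≡ 5.
  x = λ² - 2 - 8 = 25 - 10 ≡ 4; y = λ·(2 - 4) - 7 ≡ 5. → (4, 5)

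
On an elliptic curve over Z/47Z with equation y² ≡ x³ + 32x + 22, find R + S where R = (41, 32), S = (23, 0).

(32, 31)

(41, 32) + (23, 0). λ = (0 - 32)/(23 - 41) ≡ 15/29 mod 47. 29⁻¹ ≡ 13 (mod 47), so λ ≡ 7.
  x = λ² - 41 - 23 = 49 - 64 ≡ 32; y = λ·(41 - 32) - 32 ≡ 31. → (32, 31)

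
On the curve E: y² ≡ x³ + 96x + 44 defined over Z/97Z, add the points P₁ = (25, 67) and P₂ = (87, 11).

(38, 48)

(25, 67) + (87, 11). λ = (11 - 67)/(87 - 25) ≡ 41/62 mod 97. 62⁻¹ ≡ 36 (mod 97) since 62·36 = 2232 ≡ 1, so λ ≡ 21.
  x = λ² - 25 - 87 = 441 - 112 ≡ 38; y = λ·(25 - 38) - 67 ≡ 48. → (38, 48)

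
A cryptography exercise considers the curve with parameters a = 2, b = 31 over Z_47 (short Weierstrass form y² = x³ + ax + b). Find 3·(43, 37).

(5, 5)

Write G = (43, 37).
Repeated addition: build up to 3G.
2G: tangent at (43, 37): λ = (3·43² + 2)/(2·37) ≡ 3/27. 27⁻¹ ≡ 7 (mod 47), so λ ≡ 3·7 ≡ 21.
  x = λ² - 43 - 43 = 441 - 86 ≡ 26; y = λ·(43 - 26) - 37 ≡ 38. → (26, 38)
3G: (26, 38) + (43, 37). λ = (37 - 38)/(43 - 26) ≡ 46/17 mod 47. 17⁻¹ ≡ 36 (mod 47) since 17·36 = 612 ≡ 1, so λ ≡ 11.
  x = λ² - 26 - 43 = 121 - 69 ≡ 5; y = λ·(26 - 5) - 38 ≡ 5. → (5, 5)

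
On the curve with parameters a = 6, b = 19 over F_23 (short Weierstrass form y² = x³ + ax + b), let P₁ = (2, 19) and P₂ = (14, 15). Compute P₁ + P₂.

(2, 4)

(2, 19) + (14, 15). λ = (15 - 19)/(14 - 2) ≡ 19/12 mod 23. 12⁻¹ ≡ 2 (mod 23), so λ ≡ 15.
  x = λ² - 2 - 14 = 225 - 16 ≡ 2; y = λ·(2 - 2) - 19 ≡ 4. → (2, 4)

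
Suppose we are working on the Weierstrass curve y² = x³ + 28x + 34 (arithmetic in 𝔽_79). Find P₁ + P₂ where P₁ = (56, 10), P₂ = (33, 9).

(13, 64)

(56, 10) + (33, 9). λ = (9 - 10)/(33 - 56) ≡ 78/56 mod 79. 56⁻¹ ≡ 24 (mod 79), so λ ≡ 55.
  x = λ² - 56 - 33 = 3025 - 89 ≡ 13; y = λ·(56 - 13) - 10 ≡ 64. → (13, 64)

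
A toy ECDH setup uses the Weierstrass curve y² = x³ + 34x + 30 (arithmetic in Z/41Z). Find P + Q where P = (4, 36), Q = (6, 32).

(4, 36) + (6, 32). λ = (32 - 36)/(6 - 4) ≡ 37/2 mod 41. 2⁻¹ ≡ 21 (mod 41), so λ ≡ 39.
  x = λ² - 4 - 6 = 1521 - 10 ≡ 35; y = λ·(4 - 35) - 36 ≡ 26. → (35, 26)

(35, 26)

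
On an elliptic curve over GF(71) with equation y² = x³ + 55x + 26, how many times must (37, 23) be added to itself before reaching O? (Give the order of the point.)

7

2P: tangent at (37, 23): λ = (3·37² + 55)/(2·23) ≡ 44/46. 46⁻¹ ≡ 17 (mod 71) since 46·17 = 782 ≡ 1, so λ ≡ 44·17 ≡ 38.
  x = λ² - 37 - 37 = 1444 - 74 ≡ 21; y = λ·(37 - 21) - 23 ≡ 17. → (21, 17)
3P: (21, 17) + (37, 23). λ = (23 - 17)/(37 - 21) ≡ 6/16 mod 71. 16⁻¹ ≡ 40 (mod 71), so λ ≡ 27.
  x = λ² - 21 - 37 = 729 - 58 ≡ 32; y = λ·(21 - 32) - 17 ≡ 41. → (32, 41)
4P: (32, 41) + (37, 23). λ = (23 - 41)/(37 - 32) ≡ 53/5 mod 71. 5⁻¹ ≡ 57 (mod 71) since 5·57 = 285 ≡ 1, so λ ≡ 39.
  x = λ² - 32 - 37 = 1521 - 69 ≡ 32; y = λ·(32 - 32) - 41 ≡ 30. → (32, 30)
5P: (32, 30) + (37, 23). λ = (23 - 30)/(37 - 32) ≡ 64/5 mod 71. 5⁻¹ ≡ 57 (mod 71), so λ ≡ 27.
  x = λ² - 32 - 37 = 729 - 69 ≡ 21; y = λ·(32 - 21) - 30 ≡ 54. → (21, 54)
6P: (21, 54) + (37, 23). λ = (23 - 54)/(37 - 21) ≡ 40/16 mod 71. 16⁻¹ ≡ 40 (mod 71), so λ ≡ 38.
  x = λ² - 21 - 37 = 1444 - 58 ≡ 37; y = λ·(21 - 37) - 54 ≡ 48. → (37, 48)
7P: (37, 48) + (37, 23): same x and y₁ ≡ -y₂, so the sum is O.
7P = O, so the order is 7.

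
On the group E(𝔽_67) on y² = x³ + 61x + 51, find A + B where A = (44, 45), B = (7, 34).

(4, 52)

(44, 45) + (7, 34). λ = (34 - 45)/(7 - 44) ≡ 56/30 mod 67. 30⁻¹ ≡ 38 (mod 67), so λ ≡ 51.
  x = λ² - 44 - 7 = 2601 - 51 ≡ 4; y = λ·(44 - 4) - 45 ≡ 52. → (4, 52)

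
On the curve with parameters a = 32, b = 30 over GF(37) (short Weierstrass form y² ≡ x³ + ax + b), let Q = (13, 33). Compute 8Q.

O

Double-and-add on 8 = (1000)₂. Start with Q = (13, 33) for the leading 1-bit.
double: tangent at (13, 33): λ = (3·13² + 32)/(2·33) ≡ 21/29. 29⁻¹ ≡ 23 (mod 37), so λ ≡ 21·23 ≡ 2.
  x = λ² - 13 - 13 = 4 - 26 ≡ 15; y = λ·(13 - 15) - 33 ≡ 0. → (15, 0)
double: (15, 0) + (15, 0): same x and y₁ ≡ -y₂, so the sum is O.
double: O + O = O (identity).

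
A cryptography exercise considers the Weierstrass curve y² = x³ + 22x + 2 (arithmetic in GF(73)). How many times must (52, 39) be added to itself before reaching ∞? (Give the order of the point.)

2P: tangent at (52, 39): λ = (3·52² + 22)/(2·39) ≡ 31/5. 5⁻¹ ≡ 44 (mod 73) since 5·44 = 220 ≡ 1, so λ ≡ 31·44 ≡ 50.
  x = λ² - 52 - 52 = 2500 - 104 ≡ 60; y = λ·(52 - 60) - 39 ≡ 72. → (60, 72)
3P: (60, 72) + (52, 39). λ = (39 - 72)/(52 - 60) ≡ 40/65 mod 73. 65⁻¹ ≡ 9 (mod 73), so λ ≡ 68.
  x = λ² - 60 - 52 = 4624 - 112 ≡ 59; y = λ·(60 - 59) - 72 ≡ 69. → (59, 69)
4P: (59, 69) + (52, 39). λ = (39 - 69)/(52 - 59) ≡ 43/66 mod 73. 66⁻¹ ≡ 52 (mod 73), so λ ≡ 46.
  x = λ² - 59 - 52 = 2116 - 111 ≡ 34; y = λ·(59 - 34) - 69 ≡ 59. → (34, 59)
5P: (34, 59) + (52, 39). λ = (39 - 59)/(52 - 34) ≡ 53/18 mod 73. 18⁻¹ ≡ 69 (mod 73), so λ ≡ 7.
  x = λ² - 34 - 52 = 49 - 86 ≡ 36; y = λ·(34 - 36) - 59 ≡ 0. → (36, 0)
6P: (36, 0) + (52, 39). λ = (39 - 0)/(52 - 36) ≡ 39/16 mod 73. 16⁻¹ ≡ 32 (mod 73), so λ ≡ 7.
  x = λ² - 36 - 52 = 49 - 88 ≡ 34; y = λ·(36 - 34) - 0 ≡ 14. → (34, 14)
7P: (34, 14) + (52, 39). λ = (39 - 14)/(52 - 34) ≡ 25/18 mod 73. 18⁻¹ ≡ 69 (mod 73) since 18·69 = 1242 ≡ 1, so λ ≡ 46.
  x = λ² - 34 - 52 = 2116 - 86 ≡ 59; y = λ·(34 - 59) - 14 ≡ 4. → (59, 4)
8P: (59, 4) + (52, 39). λ = (39 - 4)/(52 - 59) ≡ 35/66 mod 73. 66⁻¹ ≡ 52 (mod 73) since 66·52 = 3432 ≡ 1, so λ ≡ 68.
  x = λ² - 59 - 52 = 4624 - 111 ≡ 60; y = λ·(59 - 60) - 4 ≡ 1. → (60, 1)
9P: (60, 1) + (52, 39). λ = (39 - 1)/(52 - 60) ≡ 38/65 mod 73. 65⁻¹ ≡ 9 (mod 73) since 65·9 = 585 ≡ 1, so λ ≡ 50.
  x = λ² - 60 - 52 = 2500 - 112 ≡ 52; y = λ·(60 - 52) - 1 ≡ 34. → (52, 34)
10P: (52, 34) + (52, 39): same x and y₁ ≡ -y₂, so the sum is ∞.
10P = ∞, so the order is 10.

10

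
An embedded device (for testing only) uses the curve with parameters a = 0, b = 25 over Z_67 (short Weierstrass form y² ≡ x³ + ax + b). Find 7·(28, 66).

Write G = (28, 66).
Double-and-add on 7 = (111)₂. Start with G = (28, 66) for the leading 1-bit.
double: tangent at (28, 66): λ = (3·28² + 0)/(2·66) ≡ 7/65. 65⁻¹ ≡ 33 (mod 67), so λ ≡ 7·33 ≡ 30.
  x = λ² - 28 - 28 = 900 - 56 ≡ 40; y = λ·(28 - 40) - 66 ≡ 43. → (40, 43)
add G: (40, 43) + (28, 66). λ = (66 - 43)/(28 - 40) ≡ 23/55 mod 67. 55⁻¹ ≡ 39 (mod 67), so λ ≡ 26.
  x = λ² - 40 - 28 = 676 - 68 ≡ 5; y = λ·(40 - 5) - 43 ≡ 63. → (5, 63)
double: tangent at (5, 63): λ = (3·5² + 0)/(2·63) ≡ 8/59. 59⁻¹ ≡ 25 (mod 67) since 59·25 = 1475 ≡ 1, so λ ≡ 8·25 ≡ 66.
  x = λ² - 5 - 5 = 4356 - 10 ≡ 58; y = λ·(5 - 58) - 63 ≡ 57. → (58, 57)
add G: (58, 57) + (28, 66). λ = (66 - 57)/(28 - 58) ≡ 9/37 mod 67. 37⁻¹ ≡ 29 (mod 67) since 37·29 = 1073 ≡ 1, so λ ≡ 60.
  x = λ² - 58 - 28 = 3600 - 86 ≡ 30; y = λ·(58 - 30) - 57 ≡ 15. → (30, 15)

(30, 15)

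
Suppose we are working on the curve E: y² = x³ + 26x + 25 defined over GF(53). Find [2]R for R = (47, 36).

tangent at (47, 36): λ = (3·47² + 26)/(2·36) ≡ 28/19. 19⁻¹ ≡ 14 (mod 53), so λ ≡ 28·14 ≡ 21.
  x = λ² - 47 - 47 = 441 - 94 ≡ 29; y = λ·(47 - 29) - 36 ≡ 24. → (29, 24)

(29, 24)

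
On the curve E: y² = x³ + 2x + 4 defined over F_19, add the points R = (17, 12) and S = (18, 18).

(1, 8)

(17, 12) + (18, 18). λ = (18 - 12)/(18 - 17) ≡ 6/1 mod 19. 1⁻¹ ≡ 1 (mod 19), so λ ≡ 6.
  x = λ² - 17 - 18 = 36 - 35 ≡ 1; y = λ·(17 - 1) - 12 ≡ 8. → (1, 8)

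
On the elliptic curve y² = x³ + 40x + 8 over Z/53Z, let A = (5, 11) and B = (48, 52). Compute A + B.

(29, 45)

(5, 11) + (48, 52). λ = (52 - 11)/(48 - 5) ≡ 41/43 mod 53. 43⁻¹ ≡ 37 (mod 53), so λ ≡ 33.
  x = λ² - 5 - 48 = 1089 - 53 ≡ 29; y = λ·(5 - 29) - 11 ≡ 45. → (29, 45)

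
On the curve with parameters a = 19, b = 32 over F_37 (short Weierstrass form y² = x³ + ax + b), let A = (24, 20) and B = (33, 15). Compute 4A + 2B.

O

First 4A:
Repeated addition: build up to 4A.
2A: tangent at (24, 20): λ = (3·24² + 19)/(2·20) ≡ 8/3. 3⁻¹ ≡ 25 (mod 37), so λ ≡ 8·25 ≡ 15.
  x = λ² - 24 - 24 = 225 - 48 ≡ 29; y = λ·(24 - 29) - 20 ≡ 16. → (29, 16)
3A: (29, 16) + (24, 20). λ = (20 - 16)/(24 - 29) ≡ 4/32 mod 37. 32⁻¹ ≡ 22 (mod 37) since 32·22 = 704 ≡ 1, so λ ≡ 14.
  x = λ² - 29 - 24 = 196 - 53 ≡ 32; y = λ·(29 - 32) - 16 ≡ 16. → (32, 16)
4A: (32, 16) + (24, 20). λ = (20 - 16)/(24 - 32) ≡ 4/29 mod 37. 29⁻¹ ≡ 23 (mod 37) since 29·23 = 667 ≡ 1, so λ ≡ 18.
  x = λ² - 32 - 24 = 324 - 56 ≡ 9; y = λ·(32 - 9) - 16 ≡ 28. → (9, 28)
4A = (9, 28).
Next 2B:
Repeated addition: build up to 2B.
2B: tangent at (33, 15): λ = (3·33² + 19)/(2·15) ≡ 30/30. 30⁻¹ ≡ 21 (mod 37), so λ ≡ 30·21 ≡ 1.
  x = λ² - 33 - 33 = 1 - 66 ≡ 9; y = λ·(33 - 9) - 15 ≡ 9. → (9, 9)
2B = (9, 9).
Finally 4A + 2B:
(9, 28) + (9, 9): same x and y₁ ≡ -y₂, so the sum is 𝒪.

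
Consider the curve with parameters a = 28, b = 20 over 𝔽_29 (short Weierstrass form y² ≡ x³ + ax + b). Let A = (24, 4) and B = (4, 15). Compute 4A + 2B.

(19, 4)

First 4A:
Double-and-add on 4 = (100)₂. Start with A = (24, 4) for the leading 1-bit.
double: tangent at (24, 4): λ = (3·24² + 28)/(2·4) ≡ 16/8. 8⁻¹ ≡ 11 (mod 29), so λ ≡ 16·11 ≡ 2.
  x = λ² - 24 - 24 = 4 - 48 ≡ 14; y = λ·(24 - 14) - 4 ≡ 16. → (14, 16)
double: tangent at (14, 16): λ = (3·14² + 28)/(2·16) ≡ 7/3. 3⁻¹ ≡ 10 (mod 29) since 3·10 = 30 ≡ 1, so λ ≡ 7·10 ≡ 12.
  x = λ² - 14 - 14 = 144 - 28 ≡ 0; y = λ·(14 - 0) - 16 ≡ 7. → (0, 7)
4A = (0, 7).
Next 2B:
Repeated addition: build up to 2B.
2B: tangent at (4, 15): λ = (3·4² + 28)/(2·15) ≡ 18/1. 1⁻¹ ≡ 1 (mod 29), so λ ≡ 18·1 ≡ 18.
  x = λ² - 4 - 4 = 324 - 8 ≡ 26; y = λ·(4 - 26) - 15 ≡ 24. → (26, 24)
2B = (26, 24).
Finally 4A + 2B:
(0, 7) + (26, 24). λ = (24 - 7)/(26 - 0) ≡ 17/26 mod 29. 26⁻¹ ≡ 19 (mod 29), so λ ≡ 4.
  x = λ² - 0 - 26 = 16 - 26 ≡ 19; y = λ·(0 - 19) - 7 ≡ 4. → (19, 4)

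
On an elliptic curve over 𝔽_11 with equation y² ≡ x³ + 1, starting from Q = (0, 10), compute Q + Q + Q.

Repeated addition: build up to 3Q.
2Q: tangent at (0, 10): λ = (3·0² + 0)/(2·10) ≡ 0/9. 9⁻¹ ≡ 5 (mod 11) since 9·5 = 45 ≡ 1, so λ ≡ 0·5 ≡ 0.
  x = λ² - 0 - 0 = 0 - 0 ≡ 0; y = λ·(0 - 0) - 10 ≡ 1. → (0, 1)
3Q: (0, 1) + (0, 10): same x and y₁ ≡ -y₂, so the sum is 𝒪.

O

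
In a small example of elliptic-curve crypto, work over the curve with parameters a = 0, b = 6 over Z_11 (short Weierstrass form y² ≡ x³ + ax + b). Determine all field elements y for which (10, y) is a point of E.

x³ + 0x + 6 = 1006 ≡ 5 (mod 11).
Square roots of 5 mod 11: 4 and 7 (since 4² = 16 ≡ 5).

4, 7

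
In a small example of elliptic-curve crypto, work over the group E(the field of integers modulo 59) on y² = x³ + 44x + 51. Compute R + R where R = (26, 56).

tangent at (26, 56): λ = (3·26² + 44)/(2·56) ≡ 7/53. 53⁻¹ ≡ 49 (mod 59), so λ ≡ 7·49 ≡ 48.
  x = λ² - 26 - 26 = 2304 - 52 ≡ 10; y = λ·(26 - 10) - 56 ≡ 4. → (10, 4)

(10, 4)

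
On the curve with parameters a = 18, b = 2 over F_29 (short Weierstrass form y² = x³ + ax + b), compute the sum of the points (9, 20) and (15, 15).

(9, 20) + (15, 15). λ = (15 - 20)/(15 - 9) ≡ 24/6 mod 29. 6⁻¹ ≡ 5 (mod 29) since 6·5 = 30 ≡ 1, so λ ≡ 4.
  x = λ² - 9 - 15 = 16 - 24 ≡ 21; y = λ·(9 - 21) - 20 ≡ 19. → (21, 19)

(21, 19)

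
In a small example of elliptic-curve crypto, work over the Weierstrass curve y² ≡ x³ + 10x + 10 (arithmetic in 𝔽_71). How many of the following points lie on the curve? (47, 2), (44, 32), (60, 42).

2

(47, 2): 2² ≡ 4, rhs ≡ 4 → on.
(44, 32): 32² ≡ 30, rhs ≡ 8 → off.
(60, 42): 42² ≡ 60, rhs ≡ 60 → on.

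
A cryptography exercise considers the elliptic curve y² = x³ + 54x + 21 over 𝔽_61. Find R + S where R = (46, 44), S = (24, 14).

(10, 55)

(46, 44) + (24, 14). λ = (14 - 44)/(24 - 46) ≡ 31/39 mod 61. 39⁻¹ ≡ 36 (mod 61), so λ ≡ 18.
  x = λ² - 46 - 24 = 324 - 70 ≡ 10; y = λ·(46 - 10) - 44 ≡ 55. → (10, 55)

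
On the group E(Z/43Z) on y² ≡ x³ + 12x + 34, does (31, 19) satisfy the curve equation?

no

y² = 19² ≡ 17; x³ + 12x + 34 = 30197 ≡ 11 (mod 43). 17 ≠ 11.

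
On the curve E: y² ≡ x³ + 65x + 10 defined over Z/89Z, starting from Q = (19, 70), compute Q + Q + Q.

Repeated addition: build up to 3Q.
2Q: tangent at (19, 70): λ = (3·19² + 65)/(2·70) ≡ 80/51. 51⁻¹ ≡ 7 (mod 89), so λ ≡ 80·7 ≡ 26.
  x = λ² - 19 - 19 = 676 - 38 ≡ 15; y = λ·(19 - 15) - 70 ≡ 34. → (15, 34)
3Q: (15, 34) + (19, 70). λ = (70 - 34)/(19 - 15) ≡ 36/4 mod 89. 4⁻¹ ≡ 67 (mod 89), so λ ≡ 9.
  x = λ² - 15 - 19 = 81 - 34 ≡ 47; y = λ·(15 - 47) - 34 ≡ 34. → (47, 34)

(47, 34)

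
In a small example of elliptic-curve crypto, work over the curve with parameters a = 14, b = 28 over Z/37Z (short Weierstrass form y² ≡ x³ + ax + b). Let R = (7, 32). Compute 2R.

(11, 25)

tangent at (7, 32): λ = (3·7² + 14)/(2·32) ≡ 13/27. 27⁻¹ ≡ 11 (mod 37), so λ ≡ 13·11 ≡ 32.
  x = λ² - 7 - 7 = 1024 - 14 ≡ 11; y = λ·(7 - 11) - 32 ≡ 25. → (11, 25)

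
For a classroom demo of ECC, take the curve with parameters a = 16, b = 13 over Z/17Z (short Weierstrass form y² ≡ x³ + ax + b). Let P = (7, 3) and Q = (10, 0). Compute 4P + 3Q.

(0, 9)

First 4P:
Double-and-add on 4 = (100)₂. Start with P = (7, 3) for the leading 1-bit.
double: tangent at (7, 3): λ = (3·7² + 16)/(2·3) ≡ 10/6. 6⁻¹ ≡ 3 (mod 17), so λ ≡ 10·3 ≡ 13.
  x = λ² - 7 - 7 = 169 - 14 ≡ 2; y = λ·(7 - 2) - 3 ≡ 11. → (2, 11)
double: tangent at (2, 11): λ = (3·2² + 16)/(2·11) ≡ 11/5. 5⁻¹ ≡ 7 (mod 17), so λ ≡ 11·7 ≡ 9.
  x = λ² - 2 - 2 = 81 - 4 ≡ 9; y = λ·(2 - 9) - 11 ≡ 11. → (9, 11)
4P = (9, 11).
Next 3Q:
Repeated addition: build up to 3Q.
2Q: (10, 0) + (10, 0): same x and y₁ ≡ -y₂, so the sum is the point at infinity.
3Q: the point at infinity + (10, 0) = (10, 0) (identity).
3Q = (10, 0).
Finally 4P + 3Q:
(9, 11) + (10, 0). λ = (0 - 11)/(10 - 9) ≡ 6/1 mod 17. 1⁻¹ ≡ 1 (mod 17) since 1·1 = 1 ≡ 1, so λ ≡ 6.
  x = λ² - 9 - 10 = 36 - 19 ≡ 0; y = λ·(9 - 0) - 11 ≡ 9. → (0, 9)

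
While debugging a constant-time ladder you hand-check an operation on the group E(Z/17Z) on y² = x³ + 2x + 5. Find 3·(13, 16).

Write G = (13, 16).
Repeated addition: build up to 3G.
2G: tangent at (13, 16): λ = (3·13² + 2)/(2·16) ≡ 16/15. 15⁻¹ ≡ 8 (mod 17), so λ ≡ 16·8 ≡ 9.
  x = λ² - 13 - 13 = 81 - 26 ≡ 4; y = λ·(13 - 4) - 16 ≡ 14. → (4, 14)
3G: (4, 14) + (13, 16). λ = (16 - 14)/(13 - 4) ≡ 2/9 mod 17. 9⁻¹ ≡ 2 (mod 17) since 9·2 = 18 ≡ 1, so λ ≡ 4.
  x = λ² - 4 - 13 = 16 - 17 ≡ 16; y = λ·(4 - 16) - 14 ≡ 6. → (16, 6)

(16, 6)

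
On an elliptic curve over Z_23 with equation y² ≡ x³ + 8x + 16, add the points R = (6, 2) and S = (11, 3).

(6, 2) + (11, 3). λ = (3 - 2)/(11 - 6) ≡ 1/5 mod 23. 5⁻¹ ≡ 14 (mod 23) since 5·14 = 70 ≡ 1, so λ ≡ 14.
  x = λ² - 6 - 11 = 196 - 17 ≡ 18; y = λ·(6 - 18) - 2 ≡ 14. → (18, 14)

(18, 14)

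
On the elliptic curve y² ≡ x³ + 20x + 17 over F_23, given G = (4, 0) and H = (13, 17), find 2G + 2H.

First 2G:
Repeated addition: build up to 2G.
2G: (4, 0) + (4, 0): same x and y₁ ≡ -y₂, so the sum is ∞.
2G = ∞.
Next 2H:
Repeated addition: build up to 2H.
2H: tangent at (13, 17): λ = (3·13² + 20)/(2·17) ≡ 21/11. 11⁻¹ ≡ 21 (mod 23), so λ ≡ 21·21 ≡ 4.
  x = λ² - 13 - 13 = 16 - 26 ≡ 13; y = λ·(13 - 13) - 17 ≡ 6. → (13, 6)
2H = (13, 6).
Finally 2G + 2H:
∞ + (13, 6) = (13, 6) (identity).

(13, 6)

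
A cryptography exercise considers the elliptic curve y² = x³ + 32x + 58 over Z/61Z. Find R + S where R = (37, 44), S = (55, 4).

(37, 44) + (55, 4). λ = (4 - 44)/(55 - 37) ≡ 21/18 mod 61. 18⁻¹ ≡ 17 (mod 61) since 18·17 = 306 ≡ 1, so λ ≡ 52.
  x = λ² - 37 - 55 = 2704 - 92 ≡ 50; y = λ·(37 - 50) - 44 ≡ 12. → (50, 12)

(50, 12)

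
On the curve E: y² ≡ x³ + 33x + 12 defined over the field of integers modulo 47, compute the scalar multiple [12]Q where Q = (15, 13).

(45, 28)

Repeated addition: build up to 12Q.
2Q: tangent at (15, 13): λ = (3·15² + 33)/(2·13) ≡ 3/26. 26⁻¹ ≡ 38 (mod 47), so λ ≡ 3·38 ≡ 20.
  x = λ² - 15 - 15 = 400 - 30 ≡ 41; y = λ·(15 - 41) - 13 ≡ 31. → (41, 31)
3Q: (41, 31) + (15, 13). λ = (13 - 31)/(15 - 41) ≡ 29/21 mod 47. 21⁻¹ ≡ 9 (mod 47), so λ ≡ 26.
  x = λ² - 41 - 15 = 676 - 56 ≡ 9; y = λ·(41 - 9) - 31 ≡ 2. → (9, 2)
4Q: (9, 2) + (15, 13). λ = (13 - 2)/(15 - 9) ≡ 11/6 mod 47. 6⁻¹ ≡ 8 (mod 47) since 6·8 = 48 ≡ 1, so λ ≡ 41.
  x = λ² - 9 - 15 = 1681 - 24 ≡ 12; y = λ·(9 - 12) - 2 ≡ 16. → (12, 16)
5Q: (12, 16) + (15, 13). λ = (13 - 16)/(15 - 12) ≡ 44/3 mod 47. 3⁻¹ ≡ 16 (mod 47) since 3·16 = 48 ≡ 1, so λ ≡ 46.
  x = λ² - 12 - 15 = 2116 - 27 ≡ 21; y = λ·(12 - 21) - 16 ≡ 40. → (21, 40)
6Q: (21, 40) + (15, 13). λ = (13 - 40)/(15 - 21) ≡ 20/41 mod 47. 41⁻¹ ≡ 39 (mod 47), so λ ≡ 28.
  x = λ² - 21 - 15 = 784 - 36 ≡ 43; y = λ·(21 - 43) - 40 ≡ 2. → (43, 2)
7Q: (43, 2) + (15, 13). λ = (13 - 2)/(15 - 43) ≡ 11/19 mod 47. 19⁻¹ ≡ 5 (mod 47), so λ ≡ 8.
  x = λ² - 43 - 15 = 64 - 58 ≡ 6; y = λ·(43 - 6) - 2 ≡ 12. → (6, 12)
8Q: (6, 12) + (15, 13). λ = (13 - 12)/(15 - 6) ≡ 1/9 mod 47. 9⁻¹ ≡ 21 (mod 47) since 9·21 = 189 ≡ 1, so λ ≡ 21.
  x = λ² - 6 - 15 = 441 - 21 ≡ 44; y = λ·(6 - 44) - 12 ≡ 36. → (44, 36)
9Q: (44, 36) + (15, 13). λ = (13 - 36)/(15 - 44) ≡ 24/18 mod 47. 18⁻¹ ≡ 34 (mod 47), so λ ≡ 17.
  x = λ² - 44 - 15 = 289 - 59 ≡ 42; y = λ·(44 - 42) - 36 ≡ 45. → (42, 45)
10Q: (42, 45) + (15, 13). λ = (13 - 45)/(15 - 42) ≡ 15/20 mod 47. 20⁻¹ ≡ 40 (mod 47), so λ ≡ 36.
  x = λ² - 42 - 15 = 1296 - 57 ≡ 17; y = λ·(42 - 17) - 45 ≡ 9. → (17, 9)
11Q: (17, 9) + (15, 13). λ = (13 - 9)/(15 - 17) ≡ 4/45 mod 47. 45⁻¹ ≡ 23 (mod 47) since 45·23 = 1035 ≡ 1, so λ ≡ 45.
  x = λ² - 17 - 15 = 2025 - 32 ≡ 19; y = λ·(17 - 19) - 9 ≡ 42. → (19, 42)
12Q: (19, 42) + (15, 13). λ = (13 - 42)/(15 - 19) ≡ 18/43 mod 47. 43⁻¹ ≡ 35 (mod 47) since 43·35 = 1505 ≡ 1, so λ ≡ 19.
  x = λ² - 19 - 15 = 361 - 34 ≡ 45; y = λ·(19 - 45) - 42 ≡ 28. → (45, 28)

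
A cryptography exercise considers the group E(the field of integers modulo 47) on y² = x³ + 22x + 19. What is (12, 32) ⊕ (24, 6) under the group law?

(17, 18)

(12, 32) + (24, 6). λ = (6 - 32)/(24 - 12) ≡ 21/12 mod 47. 12⁻¹ ≡ 4 (mod 47) since 12·4 = 48 ≡ 1, so λ ≡ 37.
  x = λ² - 12 - 24 = 1369 - 36 ≡ 17; y = λ·(12 - 17) - 32 ≡ 18. → (17, 18)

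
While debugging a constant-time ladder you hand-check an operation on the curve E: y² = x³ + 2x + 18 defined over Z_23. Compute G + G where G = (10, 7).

(21, 12)

tangent at (10, 7): λ = (3·10² + 2)/(2·7) ≡ 3/14. 14⁻¹ ≡ 5 (mod 23) since 14·5 = 70 ≡ 1, so λ ≡ 3·5 ≡ 15.
  x = λ² - 10 - 10 = 225 - 20 ≡ 21; y = λ·(10 - 21) - 7 ≡ 12. → (21, 12)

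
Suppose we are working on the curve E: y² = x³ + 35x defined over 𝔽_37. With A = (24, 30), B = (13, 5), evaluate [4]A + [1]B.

First 4A:
Double-and-add on 4 = (100)₂. Start with A = (24, 30) for the leading 1-bit.
double: tangent at (24, 30): λ = (3·24² + 35)/(2·30) ≡ 24/23. 23⁻¹ ≡ 29 (mod 37) since 23·29 = 667 ≡ 1, so λ ≡ 24·29 ≡ 30.
  x = λ² - 24 - 24 = 900 - 48 ≡ 1; y = λ·(24 - 1) - 30 ≡ 31. → (1, 31)
double: tangent at (1, 31): λ = (3·1² + 35)/(2·31) ≡ 1/25. 25⁻¹ ≡ 3 (mod 37) since 25·3 = 75 ≡ 1, so λ ≡ 1·3 ≡ 3.
  x = λ² - 1 - 1 = 9 - 2 ≡ 7; y = λ·(1 - 7) - 31 ≡ 25. → (7, 25)
4A = (7, 25).
Finally 4A + B:
(7, 25) + (13, 5). λ = (5 - 25)/(13 - 7) ≡ 17/6 mod 37. 6⁻¹ ≡ 31 (mod 37) since 6·31 = 186 ≡ 1, so λ ≡ 9.
  x = λ² - 7 - 13 = 81 - 20 ≡ 24; y = λ·(7 - 24) - 25 ≡ 7. → (24, 7)

(24, 7)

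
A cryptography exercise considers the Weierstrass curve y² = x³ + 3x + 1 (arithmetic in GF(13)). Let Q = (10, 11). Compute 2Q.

(7, 12)

tangent at (10, 11): λ = (3·10² + 3)/(2·11) ≡ 4/9. 9⁻¹ ≡ 3 (mod 13) since 9·3 = 27 ≡ 1, so λ ≡ 4·3 ≡ 12.
  x = λ² - 10 - 10 = 144 - 20 ≡ 7; y = λ·(10 - 7) - 11 ≡ 12. → (7, 12)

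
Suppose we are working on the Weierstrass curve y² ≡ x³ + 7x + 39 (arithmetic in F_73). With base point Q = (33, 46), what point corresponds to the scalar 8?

Repeated addition: build up to 8Q.
2Q: tangent at (33, 46): λ = (3·33² + 7)/(2·46) ≡ 62/19. 19⁻¹ ≡ 50 (mod 73), so λ ≡ 62·50 ≡ 34.
  x = λ² - 33 - 33 = 1156 - 66 ≡ 68; y = λ·(33 - 68) - 46 ≡ 5. → (68, 5)
3Q: (68, 5) + (33, 46). λ = (46 - 5)/(33 - 68) ≡ 41/38 mod 73. 38⁻¹ ≡ 25 (mod 73) since 38·25 = 950 ≡ 1, so λ ≡ 3.
  x = λ² - 68 - 33 = 9 - 101 ≡ 54; y = λ·(68 - 54) - 5 ≡ 37. → (54, 37)
4Q: (54, 37) + (33, 46). λ = (46 - 37)/(33 - 54) ≡ 9/52 mod 73. 52⁻¹ ≡ 66 (mod 73) since 52·66 = 3432 ≡ 1, so λ ≡ 10.
  x = λ² - 54 - 33 = 100 - 87 ≡ 13; y = λ·(54 - 13) - 37 ≡ 8. → (13, 8)
5Q: (13, 8) + (33, 46). λ = (46 - 8)/(33 - 13) ≡ 38/20 mod 73. 20⁻¹ ≡ 11 (mod 73), so λ ≡ 53.
  x = λ² - 13 - 33 = 2809 - 46 ≡ 62; y = λ·(13 - 62) - 8 ≡ 23. → (62, 23)
6Q: (62, 23) + (33, 46). λ = (46 - 23)/(33 - 62) ≡ 23/44 mod 73. 44⁻¹ ≡ 5 (mod 73) since 44·5 = 220 ≡ 1, so λ ≡ 42.
  x = λ² - 62 - 33 = 1764 - 95 ≡ 63; y = λ·(62 - 63) - 23 ≡ 8. → (63, 8)
7Q: (63, 8) + (33, 46). λ = (46 - 8)/(33 - 63) ≡ 38/43 mod 73. 43⁻¹ ≡ 17 (mod 73), so λ ≡ 62.
  x = λ² - 63 - 33 = 3844 - 96 ≡ 25; y = λ·(63 - 25) - 8 ≡ 12. → (25, 12)
8Q: (25, 12) + (33, 46). λ = (46 - 12)/(33 - 25) ≡ 34/8 mod 73. 8⁻¹ ≡ 64 (mod 73), so λ ≡ 59.
  x = λ² - 25 - 33 = 3481 - 58 ≡ 65; y = λ·(25 - 65) - 12 ≡ 37. → (65, 37)

(65, 37)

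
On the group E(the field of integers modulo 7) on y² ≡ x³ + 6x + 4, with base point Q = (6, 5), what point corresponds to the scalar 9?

(6, 2)

Double-and-add on 9 = (1001)₂. Start with Q = (6, 5) for the leading 1-bit.
double: tangent at (6, 5): λ = (3·6² + 6)/(2·5) ≡ 2/3. 3⁻¹ ≡ 5 (mod 7), so λ ≡ 2·5 ≡ 3.
  x = λ² - 6 - 6 = 9 - 12 ≡ 4; y = λ·(6 - 4) - 5 ≡ 1. → (4, 1)
double: tangent at (4, 1): λ = (3·4² + 6)/(2·1) ≡ 5/2. 2⁻¹ ≡ 4 (mod 7) since 2·4 = 8 ≡ 1, so λ ≡ 5·4 ≡ 6.
  x = λ² - 4 - 4 = 36 - 8 ≡ 0; y = λ·(4 - 0) - 1 ≡ 2. → (0, 2)
double: tangent at (0, 2): λ = (3·0² + 6)/(2·2) ≡ 6/4. 4⁻¹ ≡ 2 (mod 7), so λ ≡ 6·2 ≡ 5.
  x = λ² - 0 - 0 = 25 - 0 ≡ 4; y = λ·(0 - 4) - 2 ≡ 6. → (4, 6)
add Q: (4, 6) + (6, 5). λ = (5 - 6)/(6 - 4) ≡ 6/2 mod 7. 2⁻¹ ≡ 4 (mod 7), so λ ≡ 3.
  x = λ² - 4 - 6 = 9 - 10 ≡ 6; y = λ·(4 - 6) - 6 ≡ 2. → (6, 2)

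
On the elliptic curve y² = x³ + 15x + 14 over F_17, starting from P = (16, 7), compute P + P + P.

(12, 16)

Repeated addition: build up to 3P.
2P: tangent at (16, 7): λ = (3·16² + 15)/(2·7) ≡ 1/14. 14⁻¹ ≡ 11 (mod 17) since 14·11 = 154 ≡ 1, so λ ≡ 1·11 ≡ 11.
  x = λ² - 16 - 16 = 121 - 32 ≡ 4; y = λ·(16 - 4) - 7 ≡ 6. → (4, 6)
3P: (4, 6) + (16, 7). λ = (7 - 6)/(16 - 4) ≡ 1/12 mod 17. 12⁻¹ ≡ 10 (mod 17), so λ ≡ 10.
  x = λ² - 4 - 16 = 100 - 20 ≡ 12; y = λ·(4 - 12) - 6 ≡ 16. → (12, 16)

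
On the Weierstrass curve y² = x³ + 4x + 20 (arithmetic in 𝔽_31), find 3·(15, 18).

O

Write G = (15, 18).
Repeated addition: build up to 3G.
2G: tangent at (15, 18): λ = (3·15² + 4)/(2·18) ≡ 28/5. 5⁻¹ ≡ 25 (mod 31), so λ ≡ 28·25 ≡ 18.
  x = λ² - 15 - 15 = 324 - 30 ≡ 15; y = λ·(15 - 15) - 18 ≡ 13. → (15, 13)
3G: (15, 13) + (15, 18): same x and y₁ ≡ -y₂, so the sum is O.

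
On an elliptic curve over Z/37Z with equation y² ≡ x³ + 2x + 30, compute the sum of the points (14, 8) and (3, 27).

(14, 8) + (3, 27). λ = (27 - 8)/(3 - 14) ≡ 19/26 mod 37. 26⁻¹ ≡ 10 (mod 37) since 26·10 = 260 ≡ 1, so λ ≡ 5.
  x = λ² - 14 - 3 = 25 - 17 ≡ 8; y = λ·(14 - 8) - 8 ≡ 22. → (8, 22)

(8, 22)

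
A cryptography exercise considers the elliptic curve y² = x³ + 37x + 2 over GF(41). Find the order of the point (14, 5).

2P: tangent at (14, 5): λ = (3·14² + 37)/(2·5) ≡ 10/10. 10⁻¹ ≡ 37 (mod 41), so λ ≡ 10·37 ≡ 1.
  x = λ² - 14 - 14 = 1 - 28 ≡ 14; y = λ·(14 - 14) - 5 ≡ 36. → (14, 36)
3P: (14, 36) + (14, 5): same x and y₁ ≡ -y₂, so the sum is the point at infinity.
3P = the point at infinity, so the order is 3.

3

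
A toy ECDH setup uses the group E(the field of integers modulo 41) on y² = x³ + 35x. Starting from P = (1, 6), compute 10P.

O

Double-and-add on 10 = (1010)₂. Start with P = (1, 6) for the leading 1-bit.
double: tangent at (1, 6): λ = (3·1² + 35)/(2·6) ≡ 38/12. 12⁻¹ ≡ 24 (mod 41), so λ ≡ 38·24 ≡ 10.
  x = λ² - 1 - 1 = 100 - 2 ≡ 16; y = λ·(1 - 16) - 6 ≡ 8. → (16, 8)
double: tangent at (16, 8): λ = (3·16² + 35)/(2·8) ≡ 24/16. 16⁻¹ ≡ 18 (mod 41) since 16·18 = 288 ≡ 1, so λ ≡ 24·18 ≡ 22.
  x = λ² - 16 - 16 = 484 - 32 ≡ 1; y = λ·(16 - 1) - 8 ≡ 35. → (1, 35)
add P: (1, 35) + (1, 6): same x and y₁ ≡ -y₂, so the sum is the point at infinity.
double: the point at infinity + the point at infinity = the point at infinity (identity).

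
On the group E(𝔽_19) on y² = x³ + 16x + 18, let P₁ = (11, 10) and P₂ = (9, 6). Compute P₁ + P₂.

(11, 10) + (9, 6). λ = (6 - 10)/(9 - 11) ≡ 15/17 mod 19. 17⁻¹ ≡ 9 (mod 19), so λ ≡ 2.
  x = λ² - 11 - 9 = 4 - 20 ≡ 3; y = λ·(11 - 3) - 10 ≡ 6. → (3, 6)

(3, 6)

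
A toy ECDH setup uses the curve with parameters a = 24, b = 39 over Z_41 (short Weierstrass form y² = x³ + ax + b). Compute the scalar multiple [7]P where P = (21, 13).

(21, 28)

Double-and-add on 7 = (111)₂. Start with P = (21, 13) for the leading 1-bit.
double: tangent at (21, 13): λ = (3·21² + 24)/(2·13) ≡ 35/26. 26⁻¹ ≡ 30 (mod 41), so λ ≡ 35·30 ≡ 25.
  x = λ² - 21 - 21 = 625 - 42 ≡ 9; y = λ·(21 - 9) - 13 ≡ 0. → (9, 0)
add P: (9, 0) + (21, 13). λ = (13 - 0)/(21 - 9) ≡ 13/12 mod 41. 12⁻¹ ≡ 24 (mod 41) since 12·24 = 288 ≡ 1, so λ ≡ 25.
  x = λ² - 9 - 21 = 625 - 30 ≡ 21; y = λ·(9 - 21) - 0 ≡ 28. → (21, 28)
double: tangent at (21, 28): λ = (3·21² + 24)/(2·28) ≡ 35/15. 15⁻¹ ≡ 11 (mod 41), so λ ≡ 35·11 ≡ 16.
  x = λ² - 21 - 21 = 256 - 42 ≡ 9; y = λ·(21 - 9) - 28 ≡ 0. → (9, 0)
add P: (9, 0) + (21, 13). λ = (13 - 0)/(21 - 9) ≡ 13/12 mod 41. 12⁻¹ ≡ 24 (mod 41) since 12·24 = 288 ≡ 1, so λ ≡ 25.
  x = λ² - 9 - 21 = 625 - 30 ≡ 21; y = λ·(9 - 21) - 0 ≡ 28. → (21, 28)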